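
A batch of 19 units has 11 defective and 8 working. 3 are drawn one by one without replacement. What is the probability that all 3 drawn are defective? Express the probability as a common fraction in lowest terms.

Multiply the conditional probabilities at each draw: 11/19 · 10/18 · 9/17 = 990/5814 = 55/323.

55/323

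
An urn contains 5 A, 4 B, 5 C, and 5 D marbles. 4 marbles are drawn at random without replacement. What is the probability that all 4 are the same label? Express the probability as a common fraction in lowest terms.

4/969

There are C(19,4) = 3876 ways to draw 4 marbles.
All same label: C(5,4) + C(4,4) + C(5,4) + C(5,4) = 5 + 1 + 5 + 5 = 16.
Probability = 16/3876 = 4/969.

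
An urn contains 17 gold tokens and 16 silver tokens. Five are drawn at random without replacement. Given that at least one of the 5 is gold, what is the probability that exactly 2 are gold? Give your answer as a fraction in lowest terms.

Work in counts. Selections with at least one gold: C(33,5) − C(16,5) = 237336 − 4368 = 232968.
Of those, selections where exactly 2 are gold: C(17,2)·C(16,3) = 136·560 = 76160.
Conditional probability = 76160/232968 = 560/1713.

560/1713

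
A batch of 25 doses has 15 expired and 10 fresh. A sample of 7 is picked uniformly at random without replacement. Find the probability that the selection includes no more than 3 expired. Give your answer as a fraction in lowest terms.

6264/24035

Total selections: C(25,7) = 480700.
Favorable selections (no more than 3 expired): C(15,0)·C(10,7) + C(15,1)·C(10,6) + C(15,2)·C(10,5) + C(15,3)·C(10,4) = 120 + 3150 + 26460 + 95550 = 125280.
Probability = 125280/480700 = 6264/24035.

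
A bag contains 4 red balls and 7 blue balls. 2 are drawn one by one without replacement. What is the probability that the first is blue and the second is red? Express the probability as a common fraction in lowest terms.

14/55

Multiply the conditional probabilities at each draw: 7/11 · 4/10 = 28/110 = 14/55.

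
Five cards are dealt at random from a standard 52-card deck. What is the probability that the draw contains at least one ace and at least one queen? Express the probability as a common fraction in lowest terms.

There are C(52,5) = 2598960 possible draws.
By inclusion-exclusion on the complements, draws missing all aces or all queens: C(48,5) + C(48,5) − C(44,5) = 1712304 + 1712304 − 1086008 = 2338600.
So draws with at least one of each: 2598960 − 2338600 = 260360, probability 260360/2598960 = 6509/64974.

6509/64974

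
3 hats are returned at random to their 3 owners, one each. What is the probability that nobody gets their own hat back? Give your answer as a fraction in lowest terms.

1/3

There are 3! = 6 assignments.
By inclusion-exclusion, assignments with no fixed points: C(3,0)·3! − C(3,1)·2! + C(3,2)·1! − C(3,3)·0! = 2.
Probability = 2/6 = 1/3.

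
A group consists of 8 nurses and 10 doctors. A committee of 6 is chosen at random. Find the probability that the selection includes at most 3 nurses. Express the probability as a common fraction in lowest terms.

353/442

There are C(18,6) = 18564 ways to choose the 6.
Count the complement (more than 3 nurses): C(8,4)·C(10,2) + C(8,5)·C(10,1) + C(8,6)·C(10,0) = 3150 + 560 + 28 = 3738.
Probability = 1 − 3738/18564 = 14826/18564 = 353/442.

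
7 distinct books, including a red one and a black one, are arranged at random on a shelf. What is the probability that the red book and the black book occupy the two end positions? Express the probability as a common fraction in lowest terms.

1/21

There are 7! = 5040 arrangements.
Place the red book and the black book at the ends in 2 ways, arrange the remaining 5 in 5! = 120 ways: 2·120 = 240.
Probability = 240/5040 = 1/21.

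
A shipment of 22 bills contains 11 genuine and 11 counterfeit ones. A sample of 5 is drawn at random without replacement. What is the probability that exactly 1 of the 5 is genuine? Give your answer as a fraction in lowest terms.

55/399

The sample space is all 5-subsets of the 22: C(22,5) = 26334.
Selections with exactly 1 genuine: choose 1 of the 11 genuine and 4 of the 11 counterfeit, C(11,1)·C(11,4) = 11·330 = 3630.
Probability = 3630/26334 = 55/399.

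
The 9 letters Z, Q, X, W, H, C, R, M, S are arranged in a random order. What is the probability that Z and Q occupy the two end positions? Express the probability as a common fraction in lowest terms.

1/36

There are 9! = 362880 arrangements.
Place Z and Q at the ends in 2 ways, arrange the remaining 7 in 7! = 5040 ways: 2·5040 = 10080.
Probability = 10080/362880 = 1/36.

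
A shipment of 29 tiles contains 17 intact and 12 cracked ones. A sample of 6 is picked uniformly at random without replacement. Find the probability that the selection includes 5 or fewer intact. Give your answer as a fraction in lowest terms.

1271/1305

There are C(29,6) = 475020 ways to choose the 6.
The complement is exactly 6 intact: C(17,6)·C(12,0) = 12376.
Probability = 1 − 12376/475020 = 462644/475020 = 1271/1305.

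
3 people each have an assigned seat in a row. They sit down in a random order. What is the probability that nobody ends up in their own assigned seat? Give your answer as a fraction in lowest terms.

There are 3! = 6 seatings.
By inclusion-exclusion, seatings with no fixed points: C(3,0)·3! − C(3,1)·2! + C(3,2)·1! − C(3,3)·0! = 2.
Probability = 2/6 = 1/3.

1/3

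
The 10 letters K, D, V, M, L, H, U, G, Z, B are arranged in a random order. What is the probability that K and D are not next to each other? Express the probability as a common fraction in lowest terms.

There are 10! = 3628800 arrangements.
Arrangements with K and D adjacent: 2·9! = 725760.
So not adjacent: 3628800 − 725760 = 2903040, probability 2903040/3628800 = 4/5.

4/5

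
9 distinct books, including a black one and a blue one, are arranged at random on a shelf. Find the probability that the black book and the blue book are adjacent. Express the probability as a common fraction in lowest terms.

2/9

There are 9! = 362880 arrangements.
Treat the black book and the blue book as a block: 8! arrangements of the blocks × 2 orders within the block = 2·40320 = 80640.
Probability = 80640/362880 = 2/9.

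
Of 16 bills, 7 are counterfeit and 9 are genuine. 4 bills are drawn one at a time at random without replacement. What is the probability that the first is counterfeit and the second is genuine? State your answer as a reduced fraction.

21/80

Multiply the conditional probabilities at each draw: 7/16 · 9/15 = 63/240 = 21/80.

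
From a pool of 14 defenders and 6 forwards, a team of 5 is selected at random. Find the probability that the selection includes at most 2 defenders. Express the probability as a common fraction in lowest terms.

There are C(20,5) = 15504 ways to choose the 5.
Favorable selections (at most 2 defenders): C(14,0)·C(6,5) + C(14,1)·C(6,4) + C(14,2)·C(6,3) = 6 + 210 + 1820 = 2036.
Probability = 2036/15504 = 509/3876.

509/3876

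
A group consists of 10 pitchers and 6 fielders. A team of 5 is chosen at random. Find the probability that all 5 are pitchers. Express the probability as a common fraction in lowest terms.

3/52

There are C(16,5) = 4368 possible selections.
Selections with all pitchers: C(10,5) = 252.
Probability = 252/4368 = 3/52.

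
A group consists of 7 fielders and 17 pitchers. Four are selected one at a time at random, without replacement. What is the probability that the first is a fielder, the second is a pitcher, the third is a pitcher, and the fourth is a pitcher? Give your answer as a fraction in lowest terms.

Multiply the conditional probabilities at each draw: 7/24 · 17/23 · 16/22 · 15/21 = 28560/255024 = 85/759.

85/759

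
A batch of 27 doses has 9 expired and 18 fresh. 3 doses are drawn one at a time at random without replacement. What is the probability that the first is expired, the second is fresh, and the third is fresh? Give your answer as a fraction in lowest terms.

51/325

Multiply the conditional probabilities at each draw: 9/27 · 18/26 · 17/25 = 2754/17550 = 51/325.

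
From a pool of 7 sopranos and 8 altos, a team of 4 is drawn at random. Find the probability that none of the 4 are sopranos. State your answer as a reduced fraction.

There are C(15,4) = 1365 possible selections.
Selections with no sopranos (all altos): C(8,4) = 70.
Probability = 70/1365 = 2/39.

2/39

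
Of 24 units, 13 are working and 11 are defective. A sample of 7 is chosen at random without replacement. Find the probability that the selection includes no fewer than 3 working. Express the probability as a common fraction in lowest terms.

767/874

Total selections: C(24,7) = 346104.
Count the complement (fewer than 3 working): C(13,0)·C(11,7) + C(13,1)·C(11,6) + C(13,2)·C(11,5) = 330 + 6006 + 36036 = 42372.
Probability = 1 − 42372/346104 = 303732/346104 = 767/874.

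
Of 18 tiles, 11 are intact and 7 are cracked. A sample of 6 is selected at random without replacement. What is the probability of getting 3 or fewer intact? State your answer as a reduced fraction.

Total selections: C(18,6) = 18564.
Count the complement (more than 3 intact): C(11,4)·C(7,2) + C(11,5)·C(7,1) + C(11,6)·C(7,0) = 6930 + 3234 + 462 = 10626.
Probability = 1 − 10626/18564 = 7938/18564 = 189/442.

189/442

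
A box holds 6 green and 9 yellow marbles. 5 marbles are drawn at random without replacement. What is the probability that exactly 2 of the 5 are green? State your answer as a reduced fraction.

The sample space is all 5-subsets of the 15: C(15,5) = 3003.
Selections with exactly 2 green: choose 2 of the 6 green and 3 of the 9 yellow, C(6,2)·C(9,3) = 15·84 = 1260.
Probability = 1260/3003 = 60/143.

60/143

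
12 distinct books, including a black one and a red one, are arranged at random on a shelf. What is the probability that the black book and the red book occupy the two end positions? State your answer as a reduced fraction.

There are 12! = 479001600 arrangements.
Place the black book and the red book at the ends in 2 ways, arrange the remaining 10 in 10! = 3628800 ways: 2·3628800 = 7257600.
Probability = 7257600/479001600 = 1/66.

1/66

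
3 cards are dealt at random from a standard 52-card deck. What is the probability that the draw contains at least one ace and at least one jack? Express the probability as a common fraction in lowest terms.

There are C(52,3) = 22100 possible draws.
By inclusion-exclusion on the complements, draws missing all aces or all jacks: C(48,3) + C(48,3) − C(44,3) = 17296 + 17296 − 13244 = 21348.
So draws with at least one of each: 22100 − 21348 = 752, probability 752/22100 = 188/5525.

188/5525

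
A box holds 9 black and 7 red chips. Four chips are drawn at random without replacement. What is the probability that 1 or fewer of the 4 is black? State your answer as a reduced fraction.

5/26

Total selections: C(16,4) = 1820.
Favorable selections (1 or fewer black): C(9,0)·C(7,4) + C(9,1)·C(7,3) = 35 + 315 = 350.
Probability = 350/1820 = 5/26.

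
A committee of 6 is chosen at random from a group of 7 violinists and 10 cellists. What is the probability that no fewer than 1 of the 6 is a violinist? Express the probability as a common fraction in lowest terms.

Total selections: C(17,6) = 12376.
The complement is all 6 are cellists: C(10,6) = 210.
Probability = 1 − 210/12376 = 12166/12376 = 869/884.

869/884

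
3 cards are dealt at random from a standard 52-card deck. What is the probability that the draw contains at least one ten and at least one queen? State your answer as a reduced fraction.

There are C(52,3) = 22100 possible draws.
By inclusion-exclusion on the complements, draws missing all tens or all queens: C(48,3) + C(48,3) − C(44,3) = 17296 + 17296 − 13244 = 21348.
So draws with at least one of each: 22100 − 21348 = 752, probability 752/22100 = 188/5525.

188/5525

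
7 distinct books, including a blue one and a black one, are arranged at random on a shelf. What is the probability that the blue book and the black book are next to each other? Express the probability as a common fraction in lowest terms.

There are 7! = 5040 arrangements.
Treat the blue book and the black book as a block: 6! arrangements of the blocks × 2 orders within the block = 2·720 = 1440.
Probability = 1440/5040 = 2/7.

2/7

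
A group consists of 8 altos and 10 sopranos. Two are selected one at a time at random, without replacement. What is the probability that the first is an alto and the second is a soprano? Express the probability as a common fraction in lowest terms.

40/153

Multiply the conditional probabilities at each draw: 8/18 · 10/17 = 80/306 = 40/153.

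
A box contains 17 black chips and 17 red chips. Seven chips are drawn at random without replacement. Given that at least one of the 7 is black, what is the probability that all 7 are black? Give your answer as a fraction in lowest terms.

Work in counts. Selections with at least one black: C(34,7) − C(17,7) = 5379616 − 19448 = 5360168.
Of those, selections where all 7 are black: C(17,7) = 19448.
Conditional probability = 19448/5360168 = 13/3583.

13/3583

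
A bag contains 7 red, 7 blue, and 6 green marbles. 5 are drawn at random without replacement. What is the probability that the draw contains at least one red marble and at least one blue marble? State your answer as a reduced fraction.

539/646

There are C(20,5) = 15504 possible draws.
By inclusion-exclusion on the complements, draws missing all red or all blue: C(13,5) + C(13,5) − C(6,5) = 1287 + 1287 − 6 = 2568.
So draws with at least one of each: 15504 − 2568 = 12936, probability 12936/15504 = 539/646.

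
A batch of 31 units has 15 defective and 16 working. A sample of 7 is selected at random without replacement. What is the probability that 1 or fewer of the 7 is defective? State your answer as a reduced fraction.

2024/40455

Total selections: C(31,7) = 2629575.
Favorable selections (1 or fewer defective): C(15,0)·C(16,7) + C(15,1)·C(16,6) = 11440 + 120120 = 131560.
Probability = 131560/2629575 = 2024/40455.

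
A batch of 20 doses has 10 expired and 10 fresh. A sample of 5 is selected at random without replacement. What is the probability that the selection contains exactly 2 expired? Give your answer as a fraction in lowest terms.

The sample space is all 5-subsets of the 20: C(20,5) = 15504.
Selections with exactly 2 expired: choose 2 of the 10 expired and 3 of the 10 fresh, C(10,2)·C(10,3) = 45·120 = 5400.
Probability = 5400/15504 = 225/646.

225/646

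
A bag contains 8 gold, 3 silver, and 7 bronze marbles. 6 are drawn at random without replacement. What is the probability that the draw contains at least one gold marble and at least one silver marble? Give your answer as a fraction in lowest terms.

159/221

There are C(18,6) = 18564 possible draws.
By inclusion-exclusion on the complements, draws missing all gold or all silver: C(10,6) + C(15,6) − C(7,6) = 210 + 5005 − 7 = 5208.
So draws with at least one of each: 18564 − 5208 = 13356, probability 13356/18564 = 159/221.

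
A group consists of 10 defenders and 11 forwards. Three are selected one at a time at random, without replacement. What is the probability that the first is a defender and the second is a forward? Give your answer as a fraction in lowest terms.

Multiply the conditional probabilities at each draw: 10/21 · 11/20 = 110/420 = 11/42.

11/42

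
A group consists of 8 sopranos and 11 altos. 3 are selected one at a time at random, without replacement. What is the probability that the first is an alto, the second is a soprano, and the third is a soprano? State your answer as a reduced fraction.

Multiply the conditional probabilities at each draw: 11/19 · 8/18 · 7/17 = 616/5814 = 308/2907.

308/2907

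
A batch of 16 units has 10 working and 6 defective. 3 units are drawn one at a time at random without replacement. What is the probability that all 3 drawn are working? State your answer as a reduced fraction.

Multiply the conditional probabilities at each draw: 10/16 · 9/15 · 8/14 = 720/3360 = 3/14.

3/14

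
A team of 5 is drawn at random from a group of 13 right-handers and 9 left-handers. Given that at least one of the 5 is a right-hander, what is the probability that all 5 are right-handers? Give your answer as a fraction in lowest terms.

11/224

Work in counts. Selections with at least one right-hander: C(22,5) − C(9,5) = 26334 − 126 = 26208.
Of those, selections where all 5 are right-handers: C(13,5) = 1287.
Conditional probability = 1287/26208 = 11/224.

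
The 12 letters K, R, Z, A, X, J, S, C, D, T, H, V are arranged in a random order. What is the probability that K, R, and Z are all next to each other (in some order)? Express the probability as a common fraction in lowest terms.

There are 12! = 479001600 arrangements.
Treat the three as one block: 10! placements × 3! orders within the block = 3628800·6 = 21772800.
Probability = 21772800/479001600 = 1/22.

1/22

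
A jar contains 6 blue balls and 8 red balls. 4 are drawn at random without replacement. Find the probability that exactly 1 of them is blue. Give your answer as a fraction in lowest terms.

There are C(14,4) = 1001 ways to choose 4 from 14.
Selections with exactly 1 blue: choose 1 of the 6 blue and 3 of the 8 red, C(6,1)·C(8,3) = 6·56 = 336.
Probability = 336/1001 = 48/143.

48/143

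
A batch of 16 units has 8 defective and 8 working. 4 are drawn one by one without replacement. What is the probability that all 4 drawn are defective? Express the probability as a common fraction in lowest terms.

1/26

Multiply the conditional probabilities at each draw: 8/16 · 7/15 · 6/14 · 5/13 = 1680/43680 = 1/26.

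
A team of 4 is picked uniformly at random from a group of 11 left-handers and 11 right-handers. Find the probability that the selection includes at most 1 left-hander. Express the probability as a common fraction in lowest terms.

39/133

There are C(22,4) = 7315 ways to choose the 4.
Favorable selections (at most 1 left-hander): C(11,0)·C(11,4) + C(11,1)·C(11,3) = 330 + 1815 = 2145.
Probability = 2145/7315 = 39/133.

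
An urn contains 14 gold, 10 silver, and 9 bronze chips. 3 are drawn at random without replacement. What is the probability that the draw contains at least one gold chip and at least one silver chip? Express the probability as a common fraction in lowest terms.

175/341

There are C(33,3) = 5456 possible draws.
By inclusion-exclusion on the complements, draws missing all gold or all silver: C(19,3) + C(23,3) − C(9,3) = 969 + 1771 − 84 = 2656.
So draws with at least one of each: 5456 − 2656 = 2800, probability 2800/5456 = 175/341.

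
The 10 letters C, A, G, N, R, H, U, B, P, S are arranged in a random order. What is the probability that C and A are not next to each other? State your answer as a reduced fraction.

There are 10! = 3628800 arrangements.
Arrangements with C and A adjacent: 2·9! = 725760.
So not adjacent: 3628800 − 725760 = 2903040, probability 2903040/3628800 = 4/5.

4/5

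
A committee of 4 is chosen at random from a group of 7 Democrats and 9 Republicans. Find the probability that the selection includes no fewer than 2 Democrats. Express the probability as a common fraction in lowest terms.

79/130

Total selections: C(16,4) = 1820.
Count the complement (fewer than 2 Democrats): C(7,0)·C(9,4) + C(7,1)·C(9,3) = 126 + 588 = 714.
Probability = 1 − 714/1820 = 1106/1820 = 79/130.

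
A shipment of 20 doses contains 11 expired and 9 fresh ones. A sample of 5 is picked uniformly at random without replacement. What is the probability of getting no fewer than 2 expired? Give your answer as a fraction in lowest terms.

There are C(20,5) = 15504 ways to choose the 5.
Count the complement (fewer than 2 expired): C(11,0)·C(9,5) + C(11,1)·C(9,4) = 126 + 1386 = 1512.
Probability = 1 − 1512/15504 = 13992/15504 = 583/646.

583/646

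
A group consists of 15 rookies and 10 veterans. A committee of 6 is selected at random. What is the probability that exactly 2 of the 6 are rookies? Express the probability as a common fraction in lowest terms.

There are C(25,6) = 177100 ways to choose 6 from 25.
Selections with exactly 2 rookies: choose 2 of the 15 rookies and 4 of the 10 veterans, C(15,2)·C(10,4) = 105·210 = 22050.
Probability = 22050/177100 = 63/506.

63/506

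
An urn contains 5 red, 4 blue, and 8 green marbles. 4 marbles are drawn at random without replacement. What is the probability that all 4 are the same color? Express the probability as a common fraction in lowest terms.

There are C(17,4) = 2380 ways to draw 4 marbles.
All same color: C(5,4) + C(4,4) + C(8,4) = 5 + 1 + 70 = 76.
Probability = 76/2380 = 19/595.

19/595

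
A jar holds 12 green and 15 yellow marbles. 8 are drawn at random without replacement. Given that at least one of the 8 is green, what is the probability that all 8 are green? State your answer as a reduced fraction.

1/4472

Work in counts. Selections with at least one green: C(27,8) − C(15,8) = 2220075 − 6435 = 2213640.
Of those, selections where all 8 are green: C(12,8) = 495.
Conditional probability = 495/2213640 = 1/4472.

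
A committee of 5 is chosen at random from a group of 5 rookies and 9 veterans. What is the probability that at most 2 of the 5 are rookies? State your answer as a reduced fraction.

Total selections: C(14,5) = 2002.
Favorable selections (at most 2 rookies): C(5,0)·C(9,5) + C(5,1)·C(9,4) + C(5,2)·C(9,3) = 126 + 630 + 840 = 1596.
Probability = 1596/2002 = 114/143.

114/143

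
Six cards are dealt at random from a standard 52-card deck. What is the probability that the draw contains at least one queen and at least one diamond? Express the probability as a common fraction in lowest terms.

There are C(52,6) = 20358520 possible draws.
By inclusion-exclusion on the complements, draws missing all queens or all diamonds: C(48,6) + C(39,6) − C(36,6) = 12271512 + 3262623 − 1947792 = 13586343.
So draws with at least one of each: 20358520 − 13586343 = 6772177, probability 6772177/20358520.

6772177/20358520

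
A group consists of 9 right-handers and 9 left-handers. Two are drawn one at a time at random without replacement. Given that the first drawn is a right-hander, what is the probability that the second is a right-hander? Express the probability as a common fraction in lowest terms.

After removing one right-hander, 17 remain: 8 right-handers and 9 left-handers.
So the probability the next is a right-hander is 8/17.

8/17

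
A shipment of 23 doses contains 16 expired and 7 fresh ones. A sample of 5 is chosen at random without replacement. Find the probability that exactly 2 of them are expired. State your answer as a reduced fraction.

600/4807

The sample space is all 5-subsets of the 23: C(23,5) = 33649.
Selections with exactly 2 expired: choose 2 of the 16 expired and 3 of the 7 fresh, C(16,2)·C(7,3) = 120·35 = 4200.
Probability = 4200/33649 = 600/4807.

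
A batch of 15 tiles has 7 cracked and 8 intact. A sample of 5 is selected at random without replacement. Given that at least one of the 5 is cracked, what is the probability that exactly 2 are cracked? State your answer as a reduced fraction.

Work in counts. Selections with at least one cracked: C(15,5) − C(8,5) = 3003 − 56 = 2947.
Of those, selections where exactly 2 are cracked: C(7,2)·C(8,3) = 21·56 = 1176.
Conditional probability = 1176/2947 = 168/421.

168/421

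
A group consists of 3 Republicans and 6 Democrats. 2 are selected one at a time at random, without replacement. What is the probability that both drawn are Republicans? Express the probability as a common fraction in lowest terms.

1/12

Multiply the conditional probabilities at each draw: 3/9 · 2/8 = 6/72 = 1/12.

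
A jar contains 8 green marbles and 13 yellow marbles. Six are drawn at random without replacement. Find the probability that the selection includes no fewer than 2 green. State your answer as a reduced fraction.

Total selections: C(21,6) = 54264.
Count the complement (fewer than 2 green): C(8,0)·C(13,6) + C(8,1)·C(13,5) = 1716 + 10296 = 12012.
Probability = 1 − 12012/54264 = 42252/54264 = 503/646.

503/646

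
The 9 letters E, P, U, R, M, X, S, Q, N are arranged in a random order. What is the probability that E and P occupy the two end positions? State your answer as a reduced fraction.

1/36

There are 9! = 362880 arrangements.
Place E and P at the ends in 2 ways, arrange the remaining 7 in 7! = 5040 ways: 2·5040 = 10080.
Probability = 10080/362880 = 1/36.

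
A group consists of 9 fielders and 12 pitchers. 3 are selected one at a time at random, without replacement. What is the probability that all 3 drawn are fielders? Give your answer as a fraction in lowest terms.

Multiply the conditional probabilities at each draw: 9/21 · 8/20 · 7/19 = 504/7980 = 6/95.

6/95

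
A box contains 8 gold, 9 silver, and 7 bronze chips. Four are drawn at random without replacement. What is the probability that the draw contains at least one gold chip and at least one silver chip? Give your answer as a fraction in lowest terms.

There are C(24,4) = 10626 possible draws.
By inclusion-exclusion on the complements, draws missing all gold or all silver: C(16,4) + C(15,4) − C(7,4) = 1820 + 1365 − 35 = 3150.
So draws with at least one of each: 10626 − 3150 = 7476, probability 7476/10626 = 178/253.

178/253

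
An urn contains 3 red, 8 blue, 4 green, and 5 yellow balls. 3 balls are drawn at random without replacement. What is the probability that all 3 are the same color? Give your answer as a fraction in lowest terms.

There are C(20,3) = 1140 ways to draw 3 balls.
All same color: C(3,3) + C(8,3) + C(4,3) + C(5,3) = 1 + 56 + 4 + 10 = 71.
Probability = 71/1140.

71/1140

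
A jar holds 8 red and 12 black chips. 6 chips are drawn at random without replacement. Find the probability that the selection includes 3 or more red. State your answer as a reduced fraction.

Total selections: C(20,6) = 38760.
Count the complement (fewer than 3 red): C(8,0)·C(12,6) + C(8,1)·C(12,5) + C(8,2)·C(12,4) = 924 + 6336 + 13860 = 21120.
Probability = 1 − 21120/38760 = 17640/38760 = 147/323.

147/323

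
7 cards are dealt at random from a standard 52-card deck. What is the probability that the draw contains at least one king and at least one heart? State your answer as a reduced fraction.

There are C(52,7) = 133784560 possible draws.
By inclusion-exclusion on the complements, draws missing all kings or all hearts: C(48,7) + C(39,7) − C(36,7) = 73629072 + 15380937 − 8347680 = 80662329.
So draws with at least one of each: 133784560 − 80662329 = 53122231, probability 53122231/133784560.

53122231/133784560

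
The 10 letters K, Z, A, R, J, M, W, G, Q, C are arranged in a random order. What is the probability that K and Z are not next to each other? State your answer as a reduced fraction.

4/5

There are 10! = 3628800 arrangements.
Arrangements with K and Z adjacent: 2·9! = 725760.
So not adjacent: 3628800 − 725760 = 2903040, probability 2903040/3628800 = 4/5.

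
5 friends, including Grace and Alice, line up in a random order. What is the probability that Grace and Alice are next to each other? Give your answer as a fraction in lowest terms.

2/5

There are 5! = 120 arrangements.
Treat Grace and Alice as a block: 4! arrangements of the blocks × 2 orders within the block = 2·24 = 48.
Probability = 48/120 = 2/5.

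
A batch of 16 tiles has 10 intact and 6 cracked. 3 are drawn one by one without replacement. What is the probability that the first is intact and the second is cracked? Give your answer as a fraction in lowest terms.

1/4

Multiply the conditional probabilities at each draw: 10/16 · 6/15 = 60/240 = 1/4.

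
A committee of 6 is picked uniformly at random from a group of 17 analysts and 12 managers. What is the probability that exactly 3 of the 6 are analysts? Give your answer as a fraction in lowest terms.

There are C(29,6) = 475020 ways to choose 6 from 29.
Selections with exactly 3 analysts: choose 3 of the 17 analysts and 3 of the 12 managers, C(17,3)·C(12,3) = 680·220 = 149600.
Probability = 149600/475020 = 7480/23751.

7480/23751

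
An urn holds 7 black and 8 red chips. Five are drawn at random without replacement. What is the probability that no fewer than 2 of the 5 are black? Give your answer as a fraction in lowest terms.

9/11

Total selections: C(15,5) = 3003.
Favorable selections (no fewer than 2 black): C(7,2)·C(8,3) + C(7,3)·C(8,2) + C(7,4)·C(8,1) + C(7,5)·C(8,0) = 1176 + 980 + 280 + 21 = 2457.
Probability = 2457/3003 = 9/11.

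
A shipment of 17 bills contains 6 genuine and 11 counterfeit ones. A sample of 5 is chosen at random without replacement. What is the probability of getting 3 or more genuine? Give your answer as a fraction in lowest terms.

1271/6188

There are C(17,5) = 6188 ways to choose the 5.
Favorable selections (3 or more genuine): C(6,3)·C(11,2) + C(6,4)·C(11,1) + C(6,5)·C(11,0) = 1100 + 165 + 6 = 1271.
Probability = 1271/6188.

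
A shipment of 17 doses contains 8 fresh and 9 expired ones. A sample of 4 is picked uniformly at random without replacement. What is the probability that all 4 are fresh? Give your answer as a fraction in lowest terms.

1/34

There are C(17,4) = 2380 possible selections.
Selections with all fresh: C(8,4) = 70.
Probability = 70/2380 = 1/34.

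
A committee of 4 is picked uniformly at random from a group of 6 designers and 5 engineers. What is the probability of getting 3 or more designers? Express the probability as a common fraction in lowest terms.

Total selections: C(11,4) = 330.
Favorable selections (3 or more designers): C(6,3)·C(5,1) + C(6,4)·C(5,0) = 100 + 15 = 115.
Probability = 115/330 = 23/66.

23/66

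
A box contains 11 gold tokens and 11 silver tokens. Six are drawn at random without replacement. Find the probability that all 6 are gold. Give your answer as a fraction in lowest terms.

2/323

There are C(22,6) = 74613 possible selections.
Selections with all gold: C(11,6) = 462.
Probability = 462/74613 = 2/323.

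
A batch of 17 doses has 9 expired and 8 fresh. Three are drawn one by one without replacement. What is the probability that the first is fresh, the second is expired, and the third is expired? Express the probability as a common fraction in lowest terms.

Multiply the conditional probabilities at each draw: 8/17 · 9/16 · 8/15 = 576/4080 = 12/85.

12/85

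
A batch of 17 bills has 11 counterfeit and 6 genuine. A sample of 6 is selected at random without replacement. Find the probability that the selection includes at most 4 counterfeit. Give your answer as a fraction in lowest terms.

There are C(17,6) = 12376 ways to choose the 6.
Count the complement (more than 4 counterfeit): C(11,5)·C(6,1) + C(11,6)·C(6,0) = 2772 + 462 = 3234.
Probability = 1 − 3234/12376 = 9142/12376 = 653/884.

653/884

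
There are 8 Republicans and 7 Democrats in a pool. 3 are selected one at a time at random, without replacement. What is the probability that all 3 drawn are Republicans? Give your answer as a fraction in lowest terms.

8/65

Multiply the conditional probabilities at each draw: 8/15 · 7/14 · 6/13 = 336/2730 = 8/65.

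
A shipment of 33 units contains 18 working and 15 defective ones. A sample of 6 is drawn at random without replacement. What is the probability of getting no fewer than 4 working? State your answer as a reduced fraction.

There are C(33,6) = 1107568 ways to choose the 6.
Favorable selections (no fewer than 4 working): C(18,4)·C(15,2) + C(18,5)·C(15,1) + C(18,6)·C(15,0) = 321300 + 128520 + 18564 = 468384.
Probability = 468384/1107568 = 4182/9889.

4182/9889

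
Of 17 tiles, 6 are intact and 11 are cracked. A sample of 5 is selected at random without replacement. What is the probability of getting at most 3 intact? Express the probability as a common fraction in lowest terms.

6017/6188

Total selections: C(17,5) = 6188.
Count the complement (more than 3 intact): C(6,4)·C(11,1) + C(6,5)·C(11,0) = 165 + 6 = 171.
Probability = 1 − 171/6188 = 6017/6188.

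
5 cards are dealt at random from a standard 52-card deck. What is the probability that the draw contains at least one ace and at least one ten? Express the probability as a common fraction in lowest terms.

6509/64974

There are C(52,5) = 2598960 possible draws.
By inclusion-exclusion on the complements, draws missing all aces or all tens: C(48,5) + C(48,5) − C(44,5) = 1712304 + 1712304 − 1086008 = 2338600.
So draws with at least one of each: 2598960 − 2338600 = 260360, probability 260360/2598960 = 6509/64974.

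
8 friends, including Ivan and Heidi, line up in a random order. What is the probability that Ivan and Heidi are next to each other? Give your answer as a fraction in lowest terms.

1/4

There are 8! = 40320 arrangements.
Treat Ivan and Heidi as a block: 7! arrangements of the blocks × 2 orders within the block = 2·5040 = 10080.
Probability = 10080/40320 = 1/4.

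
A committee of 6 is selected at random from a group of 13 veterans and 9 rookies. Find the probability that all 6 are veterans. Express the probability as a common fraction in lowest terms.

There are C(22,6) = 74613 possible selections.
Selections with all veterans: C(13,6) = 1716.
Probability = 1716/74613 = 52/2261.

52/2261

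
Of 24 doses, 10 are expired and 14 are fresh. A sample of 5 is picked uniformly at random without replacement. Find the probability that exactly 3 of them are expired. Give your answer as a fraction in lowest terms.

The sample space is all 5-subsets of the 24: C(24,5) = 42504.
Selections with exactly 3 expired: choose 3 of the 10 expired and 2 of the 14 fresh, C(10,3)·C(14,2) = 120·91 = 10920.
Probability = 10920/42504 = 65/253.

65/253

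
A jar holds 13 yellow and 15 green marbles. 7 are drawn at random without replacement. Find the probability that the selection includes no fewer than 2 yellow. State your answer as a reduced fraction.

There are C(28,7) = 1184040 ways to choose the 7.
Count the complement (fewer than 2 yellow): C(13,0)·C(15,7) + C(13,1)·C(15,6) = 6435 + 65065 = 71500.
Probability = 1 − 71500/1184040 = 1112540/1184040 = 389/414.

389/414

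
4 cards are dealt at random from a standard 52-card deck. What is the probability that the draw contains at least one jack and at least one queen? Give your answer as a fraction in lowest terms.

There are C(52,4) = 270725 possible draws.
By inclusion-exclusion on the complements, draws missing all jacks or all queens: C(48,4) + C(48,4) − C(44,4) = 194580 + 194580 − 135751 = 253409.
So draws with at least one of each: 270725 − 253409 = 17316, probability 17316/270725 = 1332/20825.

1332/20825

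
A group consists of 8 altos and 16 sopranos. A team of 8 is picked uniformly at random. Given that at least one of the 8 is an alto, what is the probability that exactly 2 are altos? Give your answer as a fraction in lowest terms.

20384/65691

Work in counts. Selections with at least one alto: C(24,8) − C(16,8) = 735471 − 12870 = 722601.
Of those, selections where exactly 2 are altos: C(8,2)·C(16,6) = 28·8008 = 224224.
Conditional probability = 224224/722601 = 20384/65691.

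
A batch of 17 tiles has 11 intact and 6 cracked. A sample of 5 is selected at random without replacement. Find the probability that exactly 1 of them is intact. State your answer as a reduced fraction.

165/6188

There are C(17,5) = 6188 ways to choose 5 from 17.
Selections with exactly 1 intact: choose 1 of the 11 intact and 4 of the 6 cracked, C(11,1)·C(6,4) = 11·15 = 165.
Probability = 165/6188.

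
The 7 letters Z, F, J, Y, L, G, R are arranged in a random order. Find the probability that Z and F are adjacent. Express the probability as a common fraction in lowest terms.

2/7

There are 7! = 5040 arrangements.
Treat Z and F as a block: 6! arrangements of the blocks × 2 orders within the block = 2·720 = 1440.
Probability = 1440/5040 = 2/7.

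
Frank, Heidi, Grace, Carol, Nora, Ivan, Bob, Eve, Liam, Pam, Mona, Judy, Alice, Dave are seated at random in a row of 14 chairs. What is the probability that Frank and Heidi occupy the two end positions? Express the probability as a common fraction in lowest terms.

1/91

There are 14! = 87178291200 arrangements.
Place Frank and Heidi at the ends in 2 ways, arrange the remaining 12 in 12! = 479001600 ways: 2·479001600 = 958003200.
Probability = 958003200/87178291200 = 1/91.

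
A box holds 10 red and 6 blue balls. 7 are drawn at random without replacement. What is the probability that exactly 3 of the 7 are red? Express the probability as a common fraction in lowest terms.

45/286

Total number of selections: C(16,7) = 11440.
Selections with exactly 3 red: choose 3 of the 10 red and 4 of the 6 blue, C(10,3)·C(6,4) = 120·15 = 1800.
Probability = 1800/11440 = 45/286.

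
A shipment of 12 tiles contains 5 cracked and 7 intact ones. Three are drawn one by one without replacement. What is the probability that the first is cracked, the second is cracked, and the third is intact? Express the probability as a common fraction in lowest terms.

7/66

Multiply the conditional probabilities at each draw: 5/12 · 4/11 · 7/10 = 140/1320 = 7/66.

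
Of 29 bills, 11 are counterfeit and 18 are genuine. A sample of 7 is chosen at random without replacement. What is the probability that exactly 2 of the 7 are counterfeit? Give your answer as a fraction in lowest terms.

2618/8671

There are C(29,7) = 1560780 ways to choose 7 from 29.
Selections with exactly 2 counterfeit: choose 2 of the 11 counterfeit and 5 of the 18 genuine, C(11,2)·C(18,5) = 55·8568 = 471240.
Probability = 471240/1560780 = 2618/8671.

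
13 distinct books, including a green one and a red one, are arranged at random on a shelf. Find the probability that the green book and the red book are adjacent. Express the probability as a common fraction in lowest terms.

There are 13! = 6227020800 arrangements.
Treat the green book and the red book as a block: 12! arrangements of the blocks × 2 orders within the block = 2·479001600 = 958003200.
Probability = 958003200/6227020800 = 2/13.

2/13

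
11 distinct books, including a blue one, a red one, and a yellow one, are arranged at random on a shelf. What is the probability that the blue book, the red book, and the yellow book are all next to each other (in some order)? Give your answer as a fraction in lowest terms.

There are 11! = 39916800 arrangements.
Treat the three as one block: 9! placements × 3! orders within the block = 362880·6 = 2177280.
Probability = 2177280/39916800 = 3/55.

3/55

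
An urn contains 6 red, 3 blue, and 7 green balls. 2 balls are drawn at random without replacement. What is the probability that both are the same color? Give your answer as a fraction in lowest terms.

There are C(16,2) = 120 ways to draw 2 balls.
All same color: C(6,2) + C(3,2) + C(7,2) = 15 + 3 + 21 = 39.
Probability = 39/120 = 13/40.

13/40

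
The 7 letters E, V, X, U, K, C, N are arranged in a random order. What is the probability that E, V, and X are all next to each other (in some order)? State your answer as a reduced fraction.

1/7

There are 7! = 5040 arrangements.
Treat the three as one block: 5! placements × 3! orders within the block = 120·6 = 720.
Probability = 720/5040 = 1/7.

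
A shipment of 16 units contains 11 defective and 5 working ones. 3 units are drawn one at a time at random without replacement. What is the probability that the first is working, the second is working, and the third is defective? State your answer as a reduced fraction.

11/168

Multiply the conditional probabilities at each draw: 5/16 · 4/15 · 11/14 = 220/3360 = 11/168.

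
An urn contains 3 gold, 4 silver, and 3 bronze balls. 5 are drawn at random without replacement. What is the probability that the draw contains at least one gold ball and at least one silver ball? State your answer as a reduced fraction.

There are C(10,5) = 252 possible draws.
By inclusion-exclusion on the complements, draws missing all gold or all silver: C(7,5) + C(6,5) − C(3,5) = 21 + 6 − 0 = 27.
So draws with at least one of each: 252 − 27 = 225, probability 225/252 = 25/28.

25/28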